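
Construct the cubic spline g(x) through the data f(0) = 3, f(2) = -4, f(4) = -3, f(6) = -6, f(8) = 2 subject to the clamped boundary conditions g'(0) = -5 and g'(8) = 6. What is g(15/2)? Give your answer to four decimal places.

-0.8864

Write σ_i for g''(x_i). With h_i = 2, 2, 2, 2 and divided differences Δ_i = -7/2, 1/2, -3/2, 4, the continuity of g' gives the tridiagonal system
  2·σ_0 + 8·σ_1 + 2·σ_2 = 6(Δ_1 - Δ_0) = 24
  2·σ_1 + 8·σ_2 + 2·σ_3 = 6(Δ_2 - Δ_1) = -12
  2·σ_2 + 8·σ_3 + 2·σ_4 = 6(Δ_3 - Δ_2) = 33
Clamped end conditions give two more equations: 2h_0·σ_0 + h_0·σ_1 = 6(Δ_0 - g'(0)) = 9 and h_3·σ_3 + 2h_3·σ_4 = 6(g'(8) - Δ_3) = 12.
Forward elimination and back-substitution give σ_0 = 37/112, σ_1 = 215/56, σ_2 = -59/16, σ_3 = 275/56, σ_4 = 61/112.
On [6, 8], g(x) = -6 + 61/112·(x - 6) + 275/112·(x - 6)² - 163/448·(x - 6)³.
With (x - 6) = 3/2: g(15/2) = -3177/3584.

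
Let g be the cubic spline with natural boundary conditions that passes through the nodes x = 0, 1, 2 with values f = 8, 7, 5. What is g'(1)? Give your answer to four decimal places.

Write σ_i for g''(x_i). With h_i = 1, 1 and divided differences Δ_i = -1, -2, the continuity of g' gives the tridiagonal system
  1·σ_0 + 4·σ_1 + 1·σ_2 = 6(Δ_1 - Δ_0) = -6
Natural end conditions: σ_0 = σ_2 = 0.
Hence σ_0 = 0, σ_1 = -3/2, σ_2 = 0.
On [1, 2], g'(x) = b_1 + 2c_1·(x - 1) + 3d_1·(x - 1)² with b_1 = Δ_1 - h_1(2σ_1 + σ_2)/6 = -3/2, c_1 = σ_1/2 = -3/4, d_1 = (σ_2 - σ_1)/(6h_1) = 1/4. So g'(1) = -3/2.

-1.5000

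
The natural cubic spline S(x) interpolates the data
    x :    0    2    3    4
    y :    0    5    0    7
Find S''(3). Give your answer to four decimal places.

Put M_i = S'' at the i-th knot. Here h = (2, 1, 1) and Δ = (5/2, -5, 7), so the interior equations h_(i-1)·M_(i-1) + 2(h_(i-1)+h_i)·M_i + h_i·M_(i+1) = 6(Δ_i − Δ_(i-1)) read
  2·M_0 + 6·M_1 + 1·M_2 = 6(Δ_1 - Δ_0) = -45
  1·M_1 + 4·M_2 + 1·M_3 = 6(Δ_2 - Δ_1) = 72
Natural end conditions: M_0 = M_3 = 0.
Hence M_0 = 0, M_1 = -252/23, M_2 = 477/23, M_3 = 0.

20.7391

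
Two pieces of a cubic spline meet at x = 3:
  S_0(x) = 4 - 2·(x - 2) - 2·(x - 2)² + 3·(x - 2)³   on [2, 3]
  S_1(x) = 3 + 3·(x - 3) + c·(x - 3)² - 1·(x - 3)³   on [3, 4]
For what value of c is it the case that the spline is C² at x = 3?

S_0''(x) = -4 + 18·(x - 2), so S_0''(3) = 14. On the right, S_1''(3) = 2c, so c = 7.

7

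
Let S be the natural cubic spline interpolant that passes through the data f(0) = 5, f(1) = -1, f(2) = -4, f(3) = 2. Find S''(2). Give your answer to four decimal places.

13.2000

Put M_i = S'' at the i-th knot. Here h = (1, 1, 1) and Δ = (-6, -3, 6), so the interior equations h_(i-1)·M_(i-1) + 2(h_(i-1)+h_i)·M_i + h_i·M_(i+1) = 6(Δ_i − Δ_(i-1)) read
  1·M_0 + 4·M_1 + 1·M_2 = 6(Δ_1 - Δ_0) = 18
  1·M_1 + 4·M_2 + 1·M_3 = 6(Δ_2 - Δ_1) = 54
Natural end conditions: M_0 = M_3 = 0.
Forward elimination and back-substitution give M_0 = 0, M_1 = 6/5, M_2 = 66/5, M_3 = 0.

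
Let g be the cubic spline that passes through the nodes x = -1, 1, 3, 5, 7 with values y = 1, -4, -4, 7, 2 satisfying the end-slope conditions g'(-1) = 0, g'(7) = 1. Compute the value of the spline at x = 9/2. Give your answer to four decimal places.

5.4863

With M_i denoting the second derivative at x_i, h_i = 2, 2, 2, 2, and Δ_i = (y_(i+1) − y_i)/h_i = -5/2, 0, 11/2, -5/2:
  2·M_0 + 8·M_1 + 2·M_2 = 6(Δ_1 - Δ_0) = 15
  2·M_1 + 8·M_2 + 2·M_3 = 6(Δ_2 - Δ_1) = 33
  2·M_2 + 8·M_3 + 2·M_4 = 6(Δ_3 - Δ_2) = -48
Clamped end conditions give two more equations: 2h_0·M_0 + h_0·M_1 = 6(Δ_0 - g'(-1)) = -15 and h_3·M_3 + 2h_3·M_4 = 6(g'(7) - Δ_3) = 21.
Hence M_0 = -499/112, M_1 = 79/56, M_2 = 101/16, M_3 = -569/56, M_4 = 1157/112.
On [3, 5], g(x) = -4 + 131/28·(x - 3) + 101/32·(x - 3)² - 615/448·(x - 3)³.
With (x - 3) = 3/2: g(9/2) = 2809/512.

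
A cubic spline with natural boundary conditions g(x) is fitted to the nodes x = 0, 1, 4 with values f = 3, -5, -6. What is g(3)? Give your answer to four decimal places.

With M_i denoting the second derivative at x_i, h_i = 1, 3, and Δ_i = (y_(i+1) − y_i)/h_i = -8, -1/3:
  1·M_0 + 8·M_1 + 3·M_2 = 6(Δ_1 - Δ_0) = 46
Natural end conditions: M_0 = M_2 = 0.
Solving the tridiagonal system: M_0 = 0, M_1 = 23/4, M_2 = 0.
On [1, 4], g(x) = -5 - 73/12·(x - 1) + 23/8·(x - 1)² - 23/72·(x - 1)³.
With (x - 1) = 2: g(3) = -74/9.

-8.2222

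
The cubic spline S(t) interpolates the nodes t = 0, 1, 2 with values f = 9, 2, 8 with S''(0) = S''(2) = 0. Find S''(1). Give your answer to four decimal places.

Put σ_i = S'' at the i-th knot. Here h = (1, 1) and Δ = (-7, 6), so the interior equations h_(i-1)·σ_(i-1) + 2(h_(i-1)+h_i)·σ_i + h_i·σ_(i+1) = 6(Δ_i − Δ_(i-1)) read
  1·σ_0 + 4·σ_1 + 1·σ_2 = 6(Δ_1 - Δ_0) = 78
Natural end conditions: σ_0 = σ_2 = 0.
Solving the tridiagonal system: σ_0 = 0, σ_1 = 39/2, σ_2 = 0.

19.5000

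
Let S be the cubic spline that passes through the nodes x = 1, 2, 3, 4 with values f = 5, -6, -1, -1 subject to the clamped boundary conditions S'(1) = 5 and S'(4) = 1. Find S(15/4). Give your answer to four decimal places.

With M_i denoting the second derivative at x_i, h_i = 1, 1, 1, and Δ_i = (y_(i+1) − y_i)/h_i = -11, 5, 0:
  1·M_0 + 4·M_1 + 1·M_2 = 6(Δ_1 - Δ_0) = 96
  1·M_1 + 4·M_2 + 1·M_3 = 6(Δ_2 - Δ_1) = -30
Clamped end conditions give two more equations: 2h_0·M_0 + h_0·M_1 = 6(Δ_0 - S'(1)) = -96 and h_2·M_2 + 2h_2·M_3 = 6(S'(4) - Δ_2) = 6.
Solving: M_0 = -1078/15, M_1 = 716/15, M_2 = -346/15, M_3 = 218/15.
On [3, 4], S(x) = -1 + 79/15·(x - 3) - 173/15·(x - 3)² + 94/15·(x - 3)³.
With (x - 3) = 3/4: S(15/4) = -143/160.

-0.8938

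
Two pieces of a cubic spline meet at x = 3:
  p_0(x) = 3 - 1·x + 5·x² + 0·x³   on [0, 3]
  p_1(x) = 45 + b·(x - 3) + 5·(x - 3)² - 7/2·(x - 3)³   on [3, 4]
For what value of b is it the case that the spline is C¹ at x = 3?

p_0'(x) = -1 + 10·x + 0·x², so p_0'(3) = 29. On the right, p_1'(3) = b, so b = 29.

29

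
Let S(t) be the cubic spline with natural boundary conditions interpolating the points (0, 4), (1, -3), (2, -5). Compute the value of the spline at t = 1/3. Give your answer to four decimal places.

1.2963

Put σ_i = S'' at the i-th knot. Here h = (1, 1) and Δ = (-7, -2), so the interior equations h_(i-1)·σ_(i-1) + 2(h_(i-1)+h_i)·σ_i + h_i·σ_(i+1) = 6(Δ_i − Δ_(i-1)) read
  1·σ_0 + 4·σ_1 + 1·σ_2 = 6(Δ_1 - Δ_0) = 30
Natural end conditions: σ_0 = σ_2 = 0.
Hence σ_0 = 0, σ_1 = 15/2, σ_2 = 0.
On [0, 1], S(t) = 4 - 33/4·t + 0·t² + 5/4·t³.
With t = 1/3: S(1/3) = 35/27.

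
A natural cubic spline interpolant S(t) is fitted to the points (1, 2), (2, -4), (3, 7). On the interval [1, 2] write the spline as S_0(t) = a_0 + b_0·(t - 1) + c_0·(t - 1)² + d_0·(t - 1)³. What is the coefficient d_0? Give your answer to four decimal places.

4.2500

Write M_i for S''(x_i). With h_i = 1, 1 and divided differences Δ_i = -6, 11, the continuity of S' gives the tridiagonal system
  1·M_0 + 4·M_1 + 1·M_2 = 6(Δ_1 - Δ_0) = 102
Natural end conditions: M_0 = M_2 = 0.
Hence M_0 = 0, M_1 = 51/2, M_2 = 0.
On [1, 2], with S_0(t) = a_0 + b_0·(t - 1) + c_0·(t - 1)² + d_0·(t - 1)³: c_0 = M_0/2 = 0, d_0 = (M_1 - M_0)/(6h_0) = 17/4, b_0 = Δ_0 - h_0(2M_0 + M_1)/6 = -41/4.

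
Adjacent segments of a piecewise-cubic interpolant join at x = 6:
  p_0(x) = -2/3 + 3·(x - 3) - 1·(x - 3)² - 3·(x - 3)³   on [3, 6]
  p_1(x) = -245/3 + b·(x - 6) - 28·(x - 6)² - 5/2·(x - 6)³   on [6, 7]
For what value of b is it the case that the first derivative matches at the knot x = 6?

p_0'(x) = 3 - 2·(x - 3) - 9·(x - 3)², so p_0'(6) = -84. On the right, p_1'(6) = b, so b = -84.

-84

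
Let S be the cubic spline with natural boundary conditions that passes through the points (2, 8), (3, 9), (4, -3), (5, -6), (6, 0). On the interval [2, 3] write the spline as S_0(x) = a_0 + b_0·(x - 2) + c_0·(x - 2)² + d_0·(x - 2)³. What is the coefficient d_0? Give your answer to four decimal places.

With σ_i denoting the second derivative at x_i, h_i = 1, 1, 1, 1, and Δ_i = (y_(i+1) − y_i)/h_i = 1, -12, -3, 6:
  1·σ_0 + 4·σ_1 + 1·σ_2 = 6(Δ_1 - Δ_0) = -78
  1·σ_1 + 4·σ_2 + 1·σ_3 = 6(Δ_2 - Δ_1) = 54
  1·σ_2 + 4·σ_3 + 1·σ_4 = 6(Δ_3 - Δ_2) = 54
Natural end conditions: σ_0 = σ_4 = 0.
Forward elimination and back-substitution give σ_0 = 0, σ_1 = -333/14, σ_2 = 120/7, σ_3 = 129/14, σ_4 = 0.
On [2, 3], with S_0(x) = a_0 + b_0·(x - 2) + c_0·(x - 2)² + d_0·(x - 2)³: c_0 = σ_0/2 = 0, d_0 = (σ_1 - σ_0)/(6h_0) = -111/28, b_0 = Δ_0 - h_0(2σ_0 + σ_1)/6 = 139/28.

-3.9643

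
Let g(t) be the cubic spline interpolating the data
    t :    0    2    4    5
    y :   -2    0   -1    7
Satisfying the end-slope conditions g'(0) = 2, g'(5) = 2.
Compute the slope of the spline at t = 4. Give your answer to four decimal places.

7.4130

With σ_i denoting the second derivative at x_i, h_i = 2, 2, 1, and Δ_i = (y_(i+1) − y_i)/h_i = 1, -1/2, 8:
  2·σ_0 + 8·σ_1 + 2·σ_2 = 6(Δ_1 - Δ_0) = -9
  2·σ_1 + 6·σ_2 + 1·σ_3 = 6(Δ_2 - Δ_1) = 51
Clamped end conditions give two more equations: 2h_0·σ_0 + h_0·σ_1 = 6(Δ_0 - g'(0)) = -6 and h_2·σ_2 + 2h_2·σ_3 = 6(g'(5) - Δ_2) = -36.
Solving: σ_0 = 45/46, σ_1 = -114/23, σ_2 = 330/23, σ_3 = -579/23.
On [4, 5], g'(t) = b_2 + 2c_2·(t - 4) + 3d_2·(t - 4)² with b_2 = Δ_2 - h_2(2σ_2 + σ_3)/6 = 341/46, c_2 = σ_2/2 = 165/23, d_2 = (σ_3 - σ_2)/(6h_2) = -303/46. So g'(4) = 341/46.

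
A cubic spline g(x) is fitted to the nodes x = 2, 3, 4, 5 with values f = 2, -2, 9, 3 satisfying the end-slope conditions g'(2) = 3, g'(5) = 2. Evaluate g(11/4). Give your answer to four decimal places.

-1.7875

With m_i denoting the second derivative at x_i, h_i = 1, 1, 1, and Δ_i = (y_(i+1) − y_i)/h_i = -4, 11, -6:
  1·m_0 + 4·m_1 + 1·m_2 = 6(Δ_1 - Δ_0) = 90
  1·m_1 + 4·m_2 + 1·m_3 = 6(Δ_2 - Δ_1) = -102
Clamped end conditions give two more equations: 2h_0·m_0 + h_0·m_1 = 6(Δ_0 - g'(2)) = -42 and h_2·m_2 + 2h_2·m_3 = 6(g'(5) - Δ_2) = 48.
Solving the tridiagonal system: m_0 = -658/15, m_1 = 686/15, m_2 = -736/15, m_3 = 728/15.
On [2, 3], g(x) = 2 + 3·(x - 2) - 329/15·(x - 2)² + 224/15·(x - 2)³.
With (x - 2) = 3/4: g(11/4) = -143/80.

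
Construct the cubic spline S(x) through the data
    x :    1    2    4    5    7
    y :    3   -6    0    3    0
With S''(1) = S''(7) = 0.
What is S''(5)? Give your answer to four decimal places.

-3.8710

Let σ_i = S''(x_i). Step sizes h_i = 1, 2, 1, 2; slopes of the chords Δ_i = (y_(i+1) - y_i)/h_i = -9, 3, 3, -3/2.
  1·σ_0 + 6·σ_1 + 2·σ_2 = 6(Δ_1 - Δ_0) = 72
  2·σ_1 + 6·σ_2 + 1·σ_3 = 6(Δ_2 - Δ_1) = 0
  1·σ_2 + 6·σ_3 + 2·σ_4 = 6(Δ_3 - Δ_2) = -27
Natural end conditions: σ_0 = σ_4 = 0.
Forward elimination and back-substitution give σ_0 = 0, σ_1 = 411/31, σ_2 = -117/31, σ_3 = -120/31, σ_4 = 0.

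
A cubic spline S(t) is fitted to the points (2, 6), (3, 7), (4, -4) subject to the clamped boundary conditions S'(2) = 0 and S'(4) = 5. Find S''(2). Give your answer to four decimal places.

Let σ_i = S''(x_i). Step sizes h_i = 1, 1; slopes of the chords Δ_i = (y_(i+1) - y_i)/h_i = 1, -11.
  1·σ_0 + 4·σ_1 + 1·σ_2 = 6(Δ_1 - Δ_0) = -72
Clamped end conditions give two more equations: 2h_0·σ_0 + h_0·σ_1 = 6(Δ_0 - S'(2)) = 6 and h_1·σ_1 + 2h_1·σ_2 = 6(S'(4) - Δ_1) = 96.
Solving the tridiagonal system: σ_0 = 47/2, σ_1 = -41, σ_2 = 137/2.

23.5000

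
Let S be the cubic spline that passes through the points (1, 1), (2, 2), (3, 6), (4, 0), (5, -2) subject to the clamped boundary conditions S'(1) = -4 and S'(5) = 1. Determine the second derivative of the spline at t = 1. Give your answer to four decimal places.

Put σ_i = S'' at the i-th knot. Here h = (1, 1, 1, 1) and Δ = (1, 4, -6, -2), so the interior equations h_(i-1)·σ_(i-1) + 2(h_(i-1)+h_i)·σ_i + h_i·σ_(i+1) = 6(Δ_i − Δ_(i-1)) read
  1·σ_0 + 4·σ_1 + 1·σ_2 = 6(Δ_1 - Δ_0) = 18
  1·σ_1 + 4·σ_2 + 1·σ_3 = 6(Δ_2 - Δ_1) = -60
  1·σ_2 + 4·σ_3 + 1·σ_4 = 6(Δ_3 - Δ_2) = 24
Clamped end conditions give two more equations: 2h_0·σ_0 + h_0·σ_1 = 6(Δ_0 - S'(1)) = 30 and h_3·σ_3 + 2h_3·σ_4 = 6(S'(5) - Δ_3) = 18.
Solving: σ_0 = 83/7, σ_1 = 44/7, σ_2 = -19, σ_3 = 68/7, σ_4 = 29/7.

11.8571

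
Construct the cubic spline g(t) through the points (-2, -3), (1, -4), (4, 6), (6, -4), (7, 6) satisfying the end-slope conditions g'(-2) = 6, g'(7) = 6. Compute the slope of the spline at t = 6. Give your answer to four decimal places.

6.2963

With σ_i denoting the second derivative at x_i, h_i = 3, 3, 2, 1, and Δ_i = (y_(i+1) − y_i)/h_i = -1/3, 10/3, -5, 10:
  3·σ_0 + 12·σ_1 + 3·σ_2 = 6(Δ_1 - Δ_0) = 22
  3·σ_1 + 10·σ_2 + 2·σ_3 = 6(Δ_2 - Δ_1) = -50
  2·σ_2 + 6·σ_3 + 1·σ_4 = 6(Δ_3 - Δ_2) = 90
Clamped end conditions give two more equations: 2h_0·σ_0 + h_0·σ_1 = 6(Δ_0 - g'(-2)) = -38 and h_3·σ_3 + 2h_3·σ_4 = 6(g'(7) - Δ_3) = -24.
Forward elimination and back-substitution give σ_0 = -269/27, σ_1 = 196/27, σ_2 = -317/27, σ_3 = 616/27, σ_4 = -632/27.
On [6, 7], g'(t) = b_3 + 2c_3·(t - 6) + 3d_3·(t - 6)² with b_3 = Δ_3 - h_3(2σ_3 + σ_4)/6 = 170/27, c_3 = σ_3/2 = 308/27, d_3 = (σ_4 - σ_3)/(6h_3) = -208/27. So g'(6) = 170/27.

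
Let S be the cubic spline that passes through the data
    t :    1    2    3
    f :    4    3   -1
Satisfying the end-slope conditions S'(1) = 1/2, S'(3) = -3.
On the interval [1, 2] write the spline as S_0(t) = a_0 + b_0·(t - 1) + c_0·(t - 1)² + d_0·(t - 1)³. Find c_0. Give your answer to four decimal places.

Let m_i = S''(x_i). Step sizes h_i = 1, 1; slopes of the chords Δ_i = (y_(i+1) - y_i)/h_i = -1, -4.
  1·m_0 + 4·m_1 + 1·m_2 = 6(Δ_1 - Δ_0) = -18
Clamped end conditions give two more equations: 2h_0·m_0 + h_0·m_1 = 6(Δ_0 - S'(1)) = -9 and h_1·m_1 + 2h_1·m_2 = 6(S'(3) - Δ_1) = 6.
Forward elimination and back-substitution give m_0 = -7/4, m_1 = -11/2, m_2 = 23/4.
On [1, 2], with S_0(t) = a_0 + b_0·(t - 1) + c_0·(t - 1)² + d_0·(t - 1)³: c_0 = m_0/2 = -7/8, d_0 = (m_1 - m_0)/(6h_0) = -5/8, b_0 = Δ_0 - h_0(2m_0 + m_1)/6 = 1/2.

-0.8750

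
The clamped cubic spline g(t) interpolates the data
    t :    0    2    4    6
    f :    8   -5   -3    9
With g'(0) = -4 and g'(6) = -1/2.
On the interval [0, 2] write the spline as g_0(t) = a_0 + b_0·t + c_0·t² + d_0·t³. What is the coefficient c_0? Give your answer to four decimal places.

-3.3667

Write M_i for g''(x_i). With h_i = 2, 2, 2 and divided differences Δ_i = -13/2, 1, 6, the continuity of g' gives the tridiagonal system
  2·M_0 + 8·M_1 + 2·M_2 = 6(Δ_1 - Δ_0) = 45
  2·M_1 + 8·M_2 + 2·M_3 = 6(Δ_2 - Δ_1) = 30
Clamped end conditions give two more equations: 2h_0·M_0 + h_0·M_1 = 6(Δ_0 - g'(0)) = -15 and h_2·M_2 + 2h_2·M_3 = 6(g'(6) - Δ_2) = -39.
Solving the tridiagonal system: M_0 = -101/15, M_1 = 179/30, M_2 = 161/30, M_3 = -373/30.
On [0, 2], with g_0(t) = a_0 + b_0·t + c_0·t² + d_0·t³: c_0 = M_0/2 = -101/30, d_0 = (M_1 - M_0)/(6h_0) = 127/120, b_0 = Δ_0 - h_0(2M_0 + M_1)/6 = -4.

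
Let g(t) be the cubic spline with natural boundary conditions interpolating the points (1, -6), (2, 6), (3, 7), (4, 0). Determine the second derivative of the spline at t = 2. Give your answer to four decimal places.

-14.4000

Put m_i = g'' at the i-th knot. Here h = (1, 1, 1) and Δ = (12, 1, -7), so the interior equations h_(i-1)·m_(i-1) + 2(h_(i-1)+h_i)·m_i + h_i·m_(i+1) = 6(Δ_i − Δ_(i-1)) read
  1·m_0 + 4·m_1 + 1·m_2 = 6(Δ_1 - Δ_0) = -66
  1·m_1 + 4·m_2 + 1·m_3 = 6(Δ_2 - Δ_1) = -48
Natural end conditions: m_0 = m_3 = 0.
Solving: m_0 = 0, m_1 = -72/5, m_2 = -42/5, m_3 = 0.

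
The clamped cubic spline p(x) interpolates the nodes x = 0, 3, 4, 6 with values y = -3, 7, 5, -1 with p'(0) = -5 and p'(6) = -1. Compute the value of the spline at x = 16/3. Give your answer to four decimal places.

Let M_i = p''(x_i). Step sizes h_i = 3, 1, 2; slopes of the chords Δ_i = (y_(i+1) - y_i)/h_i = 10/3, -2, -3.
  3·M_0 + 8·M_1 + 1·M_2 = 6(Δ_1 - Δ_0) = -32
  1·M_1 + 6·M_2 + 2·M_3 = 6(Δ_2 - Δ_1) = -6
Clamped end conditions give two more equations: 2h_0·M_0 + h_0·M_1 = 6(Δ_0 - p'(0)) = 50 and h_2·M_2 + 2h_2·M_3 = 6(p'(6) - Δ_2) = 12.
Forward elimination and back-substitution give M_0 = 38/3, M_1 = -26/3, M_2 = -2/3, M_3 = 10/3.
On [4, 6], p(x) = 5 - 11/3·(x - 4) - 1/3·(x - 4)² + 1/3·(x - 4)³.
With (x - 4) = 4/3: p(16/3) = 25/81.

0.3086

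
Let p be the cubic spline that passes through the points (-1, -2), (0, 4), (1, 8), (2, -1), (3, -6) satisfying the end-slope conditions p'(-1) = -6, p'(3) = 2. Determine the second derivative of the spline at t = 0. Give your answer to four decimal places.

Let m_i = p''(x_i). Step sizes h_i = 1, 1, 1, 1; slopes of the chords Δ_i = (y_(i+1) - y_i)/h_i = 6, 4, -9, -5.
  1·m_0 + 4·m_1 + 1·m_2 = 6(Δ_1 - Δ_0) = -12
  1·m_1 + 4·m_2 + 1·m_3 = 6(Δ_2 - Δ_1) = -78
  1·m_2 + 4·m_3 + 1·m_4 = 6(Δ_3 - Δ_2) = 24
Clamped end conditions give two more equations: 2h_0·m_0 + h_0·m_1 = 6(Δ_0 - p'(-1)) = 72 and h_3·m_3 + 2h_3·m_4 = 6(p'(3) - Δ_3) = 42.
Solving the tridiagonal system: m_0 = 281/7, m_1 = -58/7, m_2 = -19, m_3 = 44/7, m_4 = 125/7.

-8.2857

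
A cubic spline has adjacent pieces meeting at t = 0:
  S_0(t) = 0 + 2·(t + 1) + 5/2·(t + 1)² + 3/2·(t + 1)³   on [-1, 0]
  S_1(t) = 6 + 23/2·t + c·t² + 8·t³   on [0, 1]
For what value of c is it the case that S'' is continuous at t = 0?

7

S_0''(t) = 5 + 9·(t + 1), so S_0''(0) = 14. On the right, S_1''(0) = 2c, so c = 7.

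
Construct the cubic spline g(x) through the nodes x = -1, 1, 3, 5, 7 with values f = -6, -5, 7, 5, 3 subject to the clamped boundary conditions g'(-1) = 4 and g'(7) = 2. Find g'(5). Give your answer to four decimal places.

-2.9375

Put M_i = g'' at the i-th knot. Here h = (2, 2, 2, 2) and Δ = (1/2, 6, -1, -1), so the interior equations h_(i-1)·M_(i-1) + 2(h_(i-1)+h_i)·M_i + h_i·M_(i+1) = 6(Δ_i − Δ_(i-1)) read
  2·M_0 + 8·M_1 + 2·M_2 = 6(Δ_1 - Δ_0) = 33
  2·M_1 + 8·M_2 + 2·M_3 = 6(Δ_2 - Δ_1) = -42
  2·M_2 + 8·M_3 + 2·M_4 = 6(Δ_3 - Δ_2) = 0
Clamped end conditions give two more equations: 2h_0·M_0 + h_0·M_1 = 6(Δ_0 - g'(-1)) = -21 and h_3·M_3 + 2h_3·M_4 = 6(g'(7) - Δ_3) = 18.
Solving: M_0 = -151/16, M_1 = 67/8, M_2 = -121/16, M_3 = 7/8, M_4 = 65/16.
On [5, 7], g'(x) = b_3 + 2c_3·(x - 5) + 3d_3·(x - 5)² with b_3 = Δ_3 - h_3(2M_3 + M_4)/6 = -47/16, c_3 = M_3/2 = 7/16, d_3 = (M_4 - M_3)/(6h_3) = 17/64. So g'(5) = -47/16.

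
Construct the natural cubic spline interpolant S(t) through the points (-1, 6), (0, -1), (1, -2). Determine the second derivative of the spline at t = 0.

9

With σ_i denoting the second derivative at x_i, h_i = 1, 1, and Δ_i = (y_(i+1) − y_i)/h_i = -7, -1:
  1·σ_0 + 4·σ_1 + 1·σ_2 = 6(Δ_1 - Δ_0) = 36
Natural end conditions: σ_0 = σ_2 = 0.
Solving: σ_0 = 0, σ_1 = 9, σ_2 = 0.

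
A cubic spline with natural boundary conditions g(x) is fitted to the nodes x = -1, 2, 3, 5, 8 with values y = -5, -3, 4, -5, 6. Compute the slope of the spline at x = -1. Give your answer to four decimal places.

-2.6621

Put M_i = g'' at the i-th knot. Here h = (3, 1, 2, 3) and Δ = (2/3, 7, -9/2, 11/3), so the interior equations h_(i-1)·M_(i-1) + 2(h_(i-1)+h_i)·M_i + h_i·M_(i+1) = 6(Δ_i − Δ_(i-1)) read
  3·M_0 + 8·M_1 + 1·M_2 = 6(Δ_1 - Δ_0) = 38
  1·M_1 + 6·M_2 + 2·M_3 = 6(Δ_2 - Δ_1) = -69
  2·M_2 + 10·M_3 + 3·M_4 = 6(Δ_3 - Δ_2) = 49
Natural end conditions: M_0 = M_4 = 0.
Solving the tridiagonal system: M_0 = 0, M_1 = 486/73, M_2 = -1114/73, M_3 = 1161/146, M_4 = 0.
On [-1, 2], g'(x) = b_0 + 2c_0·(x + 1) + 3d_0·(x + 1)² with b_0 = Δ_0 - h_0(2M_0 + M_1)/6 = -583/219, c_0 = M_0/2 = 0, d_0 = (M_1 - M_0)/(6h_0) = 27/73. So g'(-1) = -583/219.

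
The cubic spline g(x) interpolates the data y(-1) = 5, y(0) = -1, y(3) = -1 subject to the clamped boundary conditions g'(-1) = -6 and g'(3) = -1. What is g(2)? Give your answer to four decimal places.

With σ_i denoting the second derivative at x_i, h_i = 1, 3, and Δ_i = (y_(i+1) − y_i)/h_i = -6, 0:
  1·σ_0 + 8·σ_1 + 3·σ_2 = 6(Δ_1 - Δ_0) = 36
Clamped end conditions give two more equations: 2h_0·σ_0 + h_0·σ_1 = 6(Δ_0 - g'(-1)) = 0 and h_1·σ_1 + 2h_1·σ_2 = 6(g'(3) - Δ_1) = -6.
Forward elimination and back-substitution give σ_0 = -13/4, σ_1 = 13/2, σ_2 = -17/4.
On [0, 3], g(x) = -1 - 35/8·x + 13/4·x² - 43/72·x³.
With x = 2: g(2) = -55/36.

-1.5278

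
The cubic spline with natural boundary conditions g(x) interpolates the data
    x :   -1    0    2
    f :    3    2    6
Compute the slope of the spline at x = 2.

Write m_i for g''(x_i). With h_i = 1, 2 and divided differences Δ_i = -1, 2, the continuity of g' gives the tridiagonal system
  1·m_0 + 6·m_1 + 2·m_2 = 6(Δ_1 - Δ_0) = 18
Natural end conditions: m_0 = m_2 = 0.
Solving the tridiagonal system: m_0 = 0, m_1 = 3, m_2 = 0.
On [0, 2], g'(x) = b_1 + 2c_1·x + 3d_1·x² with b_1 = Δ_1 - h_1(2m_1 + m_2)/6 = 0, c_1 = m_1/2 = 3/2, d_1 = (m_2 - m_1)/(6h_1) = -1/4. So g'(2) = 3.

3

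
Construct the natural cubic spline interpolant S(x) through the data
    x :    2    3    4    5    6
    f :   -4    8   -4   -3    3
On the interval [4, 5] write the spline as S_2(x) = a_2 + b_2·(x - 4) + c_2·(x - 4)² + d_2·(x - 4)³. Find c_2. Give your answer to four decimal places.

15.2143

Let m_i = S''(x_i). Step sizes h_i = 1, 1, 1, 1; slopes of the chords Δ_i = (y_(i+1) - y_i)/h_i = 12, -12, 1, 6.
  1·m_0 + 4·m_1 + 1·m_2 = 6(Δ_1 - Δ_0) = -144
  1·m_1 + 4·m_2 + 1·m_3 = 6(Δ_2 - Δ_1) = 78
  1·m_2 + 4·m_3 + 1·m_4 = 6(Δ_3 - Δ_2) = 30
Natural end conditions: m_0 = m_4 = 0.
Hence m_0 = 0, m_1 = -1221/28, m_2 = 213/7, m_3 = -3/28, m_4 = 0.
On [4, 5], with S_2(x) = a_2 + b_2·(x - 4) + c_2·(x - 4)² + d_2·(x - 4)³: c_2 = m_2/2 = 213/14, d_2 = (m_3 - m_2)/(6h_2) = -285/56, b_2 = Δ_2 - h_2(2m_2 + m_3)/6 = -73/8.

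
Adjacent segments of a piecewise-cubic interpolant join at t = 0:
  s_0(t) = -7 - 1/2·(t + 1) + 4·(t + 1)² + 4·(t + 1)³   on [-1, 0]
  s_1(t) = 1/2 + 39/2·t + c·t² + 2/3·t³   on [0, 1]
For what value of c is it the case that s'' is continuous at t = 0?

s_0''(t) = 8 + 24·(t + 1), so s_0''(0) = 32. On the right, s_1''(0) = 2c, so c = 16.

16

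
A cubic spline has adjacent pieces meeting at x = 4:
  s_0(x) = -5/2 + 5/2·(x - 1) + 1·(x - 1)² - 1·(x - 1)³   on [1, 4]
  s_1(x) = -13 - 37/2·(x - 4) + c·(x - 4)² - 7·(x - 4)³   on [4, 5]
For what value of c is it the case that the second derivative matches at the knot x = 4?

-8

s_0''(x) = 2 - 6·(x - 1), so s_0''(4) = -16. On the right, s_1''(4) = 2c, so c = -8.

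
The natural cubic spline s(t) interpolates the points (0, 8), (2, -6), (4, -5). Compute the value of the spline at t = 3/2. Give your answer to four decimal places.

With m_i denoting the second derivative at x_i, h_i = 2, 2, and Δ_i = (y_(i+1) − y_i)/h_i = -7, 1/2:
  2·m_0 + 8·m_1 + 2·m_2 = 6(Δ_1 - Δ_0) = 45
Natural end conditions: m_0 = m_2 = 0.
Hence m_0 = 0, m_1 = 45/8, m_2 = 0.
On [0, 2], s(t) = 8 - 71/8·t + 0·t² + 15/32·t³.
With t = 3/2: s(3/2) = -955/256.

-3.7305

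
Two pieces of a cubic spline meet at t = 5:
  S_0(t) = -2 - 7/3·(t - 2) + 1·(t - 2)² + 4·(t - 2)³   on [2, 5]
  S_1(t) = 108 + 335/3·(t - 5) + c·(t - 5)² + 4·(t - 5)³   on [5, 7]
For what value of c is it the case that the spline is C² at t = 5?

37

S_0''(t) = 2 + 24·(t - 2), so S_0''(5) = 74. On the right, S_1''(5) = 2c, so c = 37.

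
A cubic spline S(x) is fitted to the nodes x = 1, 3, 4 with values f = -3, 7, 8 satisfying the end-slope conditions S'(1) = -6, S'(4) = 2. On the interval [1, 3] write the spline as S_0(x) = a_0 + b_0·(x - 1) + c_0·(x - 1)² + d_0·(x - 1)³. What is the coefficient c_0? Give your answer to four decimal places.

11.5833

With m_i denoting the second derivative at x_i, h_i = 2, 1, and Δ_i = (y_(i+1) − y_i)/h_i = 5, 1:
  2·m_0 + 6·m_1 + 1·m_2 = 6(Δ_1 - Δ_0) = -24
Clamped end conditions give two more equations: 2h_0·m_0 + h_0·m_1 = 6(Δ_0 - S'(1)) = 66 and h_1·m_1 + 2h_1·m_2 = 6(S'(4) - Δ_1) = 6.
Solving: m_0 = 139/6, m_1 = -40/3, m_2 = 29/3.
On [1, 3], with S_0(x) = a_0 + b_0·(x - 1) + c_0·(x - 1)² + d_0·(x - 1)³: c_0 = m_0/2 = 139/12, d_0 = (m_1 - m_0)/(6h_0) = -73/24, b_0 = Δ_0 - h_0(2m_0 + m_1)/6 = -6.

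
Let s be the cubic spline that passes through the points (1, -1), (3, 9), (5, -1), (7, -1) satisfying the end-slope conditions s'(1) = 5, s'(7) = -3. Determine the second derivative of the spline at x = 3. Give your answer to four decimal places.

Write σ_i for s''(x_i). With h_i = 2, 2, 2 and divided differences Δ_i = 5, -5, 0, the continuity of s' gives the tridiagonal system
  2·σ_0 + 8·σ_1 + 2·σ_2 = 6(Δ_1 - Δ_0) = -60
  2·σ_1 + 8·σ_2 + 2·σ_3 = 6(Δ_2 - Δ_1) = 30
Clamped end conditions give two more equations: 2h_0·σ_0 + h_0·σ_1 = 6(Δ_0 - s'(1)) = 0 and h_2·σ_2 + 2h_2·σ_3 = 6(s'(7) - Δ_2) = -18.
Forward elimination and back-substitution give σ_0 = 83/15, σ_1 = -166/15, σ_2 = 131/15, σ_3 = -133/15.

-11.0667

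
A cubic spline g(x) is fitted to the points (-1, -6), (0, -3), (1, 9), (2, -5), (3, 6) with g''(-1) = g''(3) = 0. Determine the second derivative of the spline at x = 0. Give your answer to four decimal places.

Write M_i for g''(x_i). With h_i = 1, 1, 1, 1 and divided differences Δ_i = 3, 12, -14, 11, the continuity of g' gives the tridiagonal system
  1·M_0 + 4·M_1 + 1·M_2 = 6(Δ_1 - Δ_0) = 54
  1·M_1 + 4·M_2 + 1·M_3 = 6(Δ_2 - Δ_1) = -156
  1·M_2 + 4·M_3 + 1·M_4 = 6(Δ_3 - Δ_2) = 150
Natural end conditions: M_0 = M_4 = 0.
Solving: M_0 = 0, M_1 = 198/7, M_2 = -414/7, M_3 = 366/7, M_4 = 0.

28.2857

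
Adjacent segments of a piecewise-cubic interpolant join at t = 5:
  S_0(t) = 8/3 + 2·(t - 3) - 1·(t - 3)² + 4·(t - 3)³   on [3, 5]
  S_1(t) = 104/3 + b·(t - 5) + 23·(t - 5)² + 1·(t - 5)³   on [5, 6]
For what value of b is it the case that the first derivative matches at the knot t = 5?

46

S_0'(t) = 2 - 2·(t - 3) + 12·(t - 3)², so S_0'(5) = 46. On the right, S_1'(5) = b, so b = 46.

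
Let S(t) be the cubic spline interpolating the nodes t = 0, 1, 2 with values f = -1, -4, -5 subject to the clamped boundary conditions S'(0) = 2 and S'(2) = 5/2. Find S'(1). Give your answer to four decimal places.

-4.1250

Put σ_i = S'' at the i-th knot. Here h = (1, 1) and Δ = (-3, -1), so the interior equations h_(i-1)·σ_(i-1) + 2(h_(i-1)+h_i)·σ_i + h_i·σ_(i+1) = 6(Δ_i − Δ_(i-1)) read
  1·σ_0 + 4·σ_1 + 1·σ_2 = 6(Δ_1 - Δ_0) = 12
Clamped end conditions give two more equations: 2h_0·σ_0 + h_0·σ_1 = 6(Δ_0 - S'(0)) = -30 and h_1·σ_1 + 2h_1·σ_2 = 6(S'(2) - Δ_1) = 21.
Solving: σ_0 = -71/4, σ_1 = 11/2, σ_2 = 31/4.
On [1, 2], S'(t) = b_1 + 2c_1·(t - 1) + 3d_1·(t - 1)² with b_1 = Δ_1 - h_1(2σ_1 + σ_2)/6 = -33/8, c_1 = σ_1/2 = 11/4, d_1 = (σ_2 - σ_1)/(6h_1) = 3/8. So S'(1) = -33/8.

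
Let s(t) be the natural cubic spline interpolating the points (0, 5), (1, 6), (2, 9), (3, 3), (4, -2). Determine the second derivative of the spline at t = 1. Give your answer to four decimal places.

7.1786

Let m_i = s''(x_i). Step sizes h_i = 1, 1, 1, 1; slopes of the chords Δ_i = (y_(i+1) - y_i)/h_i = 1, 3, -6, -5.
  1·m_0 + 4·m_1 + 1·m_2 = 6(Δ_1 - Δ_0) = 12
  1·m_1 + 4·m_2 + 1·m_3 = 6(Δ_2 - Δ_1) = -54
  1·m_2 + 4·m_3 + 1·m_4 = 6(Δ_3 - Δ_2) = 6
Natural end conditions: m_0 = m_4 = 0.
Solving the tridiagonal system: m_0 = 0, m_1 = 201/28, m_2 = -117/7, m_3 = 159/28, m_4 = 0.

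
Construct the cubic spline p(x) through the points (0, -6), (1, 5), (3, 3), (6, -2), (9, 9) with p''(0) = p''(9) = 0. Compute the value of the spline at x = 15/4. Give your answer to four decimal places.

0.2473

Let M_i = p''(x_i). Step sizes h_i = 1, 2, 3, 3; slopes of the chords Δ_i = (y_(i+1) - y_i)/h_i = 11, -1, -5/3, 11/3.
  1·M_0 + 6·M_1 + 2·M_2 = 6(Δ_1 - Δ_0) = -72
  2·M_1 + 10·M_2 + 3·M_3 = 6(Δ_2 - Δ_1) = -4
  3·M_2 + 12·M_3 + 3·M_4 = 6(Δ_3 - Δ_2) = 32
Natural end conditions: M_0 = M_4 = 0.
Forward elimination and back-substitution give M_0 = 0, M_1 = -1284/103, M_2 = 144/103, M_3 = 716/309, M_4 = 0.
On [3, 6], p(x) = 3 - 435/103·(x - 3) + 72/103·(x - 3)² + 142/2781·(x - 3)³.
With (x - 3) = 3/4: p(15/4) = 815/3296.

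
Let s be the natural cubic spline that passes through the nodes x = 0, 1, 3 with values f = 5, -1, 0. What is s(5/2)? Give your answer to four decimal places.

Put m_i = s'' at the i-th knot. Here h = (1, 2) and Δ = (-6, 1/2), so the interior equations h_(i-1)·m_(i-1) + 2(h_(i-1)+h_i)·m_i + h_i·m_(i+1) = 6(Δ_i − Δ_(i-1)) read
  1·m_0 + 6·m_1 + 2·m_2 = 6(Δ_1 - Δ_0) = 39
Natural end conditions: m_0 = m_2 = 0.
Forward elimination and back-substitution give m_0 = 0, m_1 = 13/2, m_2 = 0.
On [1, 3], s(x) = -1 - 23/6·(x - 1) + 13/4·(x - 1)² - 13/24·(x - 1)³.
With (x - 1) = 3/2: s(5/2) = -81/64.

-1.2656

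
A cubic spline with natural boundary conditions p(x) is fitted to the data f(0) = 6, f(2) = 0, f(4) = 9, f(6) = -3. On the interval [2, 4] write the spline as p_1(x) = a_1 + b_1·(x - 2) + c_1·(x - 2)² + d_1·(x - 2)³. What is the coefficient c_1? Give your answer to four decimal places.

Put σ_i = p'' at the i-th knot. Here h = (2, 2, 2) and Δ = (-3, 9/2, -6), so the interior equations h_(i-1)·σ_(i-1) + 2(h_(i-1)+h_i)·σ_i + h_i·σ_(i+1) = 6(Δ_i − Δ_(i-1)) read
  2·σ_0 + 8·σ_1 + 2·σ_2 = 6(Δ_1 - Δ_0) = 45
  2·σ_1 + 8·σ_2 + 2·σ_3 = 6(Δ_2 - Δ_1) = -63
Natural end conditions: σ_0 = σ_3 = 0.
Solving the tridiagonal system: σ_0 = 0, σ_1 = 81/10, σ_2 = -99/10, σ_3 = 0.
On [2, 4], with p_1(x) = a_1 + b_1·(x - 2) + c_1·(x - 2)² + d_1·(x - 2)³: c_1 = σ_1/2 = 81/20, d_1 = (σ_2 - σ_1)/(6h_1) = -3/2, b_1 = Δ_1 - h_1(2σ_1 + σ_2)/6 = 12/5.

4.0500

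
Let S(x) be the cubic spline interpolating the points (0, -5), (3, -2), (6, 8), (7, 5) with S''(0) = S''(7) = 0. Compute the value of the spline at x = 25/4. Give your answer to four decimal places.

7.5630

Put m_i = S'' at the i-th knot. Here h = (3, 3, 1) and Δ = (1, 10/3, -3), so the interior equations h_(i-1)·m_(i-1) + 2(h_(i-1)+h_i)·m_i + h_i·m_(i+1) = 6(Δ_i − Δ_(i-1)) read
  3·m_0 + 12·m_1 + 3·m_2 = 6(Δ_1 - Δ_0) = 14
  3·m_1 + 8·m_2 + 1·m_3 = 6(Δ_2 - Δ_1) = -38
Natural end conditions: m_0 = m_3 = 0.
Solving the tridiagonal system: m_0 = 0, m_1 = 226/87, m_2 = -166/29, m_3 = 0.
On [6, 7], S(x) = 8 - 95/87·(x - 6) - 83/29·(x - 6)² + 83/87·(x - 6)³.
With (x - 6) = 1/4: S(25/4) = 14037/1856.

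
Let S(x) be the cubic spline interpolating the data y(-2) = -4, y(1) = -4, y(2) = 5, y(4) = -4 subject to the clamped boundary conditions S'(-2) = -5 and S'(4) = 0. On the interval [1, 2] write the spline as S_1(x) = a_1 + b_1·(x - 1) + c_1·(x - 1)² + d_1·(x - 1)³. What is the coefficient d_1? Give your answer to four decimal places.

-4.9881

Write m_i for S''(x_i). With h_i = 3, 1, 2 and divided differences Δ_i = 0, 9, -9/2, the continuity of S' gives the tridiagonal system
  3·m_0 + 8·m_1 + 1·m_2 = 6(Δ_1 - Δ_0) = 54
  1·m_1 + 6·m_2 + 2·m_3 = 6(Δ_2 - Δ_1) = -81
Clamped end conditions give two more equations: 2h_0·m_0 + h_0·m_1 = 6(Δ_0 - S'(-2)) = 30 and h_2·m_2 + 2h_2·m_3 = 6(S'(4) - Δ_2) = 27.
Solving the tridiagonal system: m_0 = 17/42, m_1 = 193/21, m_2 = -871/42, m_3 = 719/42.
On [1, 2], with S_1(x) = a_1 + b_1·(x - 1) + c_1·(x - 1)² + d_1·(x - 1)³: c_1 = m_1/2 = 193/42, d_1 = (m_2 - m_1)/(6h_1) = -419/84, b_1 = Δ_1 - h_1(2m_1 + m_2)/6 = 263/28.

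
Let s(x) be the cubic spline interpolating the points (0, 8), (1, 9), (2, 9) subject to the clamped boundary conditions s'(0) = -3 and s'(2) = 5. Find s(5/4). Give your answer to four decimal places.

8.8008

Write m_i for s''(x_i). With h_i = 1, 1 and divided differences Δ_i = 1, 0, the continuity of s' gives the tridiagonal system
  1·m_0 + 4·m_1 + 1·m_2 = 6(Δ_1 - Δ_0) = -6
Clamped end conditions give two more equations: 2h_0·m_0 + h_0·m_1 = 6(Δ_0 - s'(0)) = 24 and h_1·m_1 + 2h_1·m_2 = 6(s'(2) - Δ_1) = 30.
Solving: m_0 = 35/2, m_1 = -11, m_2 = 41/2.
On [1, 2], s(x) = 9 + 1/4·(x - 1) - 11/2·(x - 1)² + 21/4·(x - 1)³.
With (x - 1) = 1/4: s(5/4) = 2253/256.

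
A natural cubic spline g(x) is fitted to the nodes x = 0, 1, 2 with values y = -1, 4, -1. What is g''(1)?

-15

With m_i denoting the second derivative at x_i, h_i = 1, 1, and Δ_i = (y_(i+1) − y_i)/h_i = 5, -5:
  1·m_0 + 4·m_1 + 1·m_2 = 6(Δ_1 - Δ_0) = -60
Natural end conditions: m_0 = m_2 = 0.
Forward elimination and back-substitution give m_0 = 0, m_1 = -15, m_2 = 0.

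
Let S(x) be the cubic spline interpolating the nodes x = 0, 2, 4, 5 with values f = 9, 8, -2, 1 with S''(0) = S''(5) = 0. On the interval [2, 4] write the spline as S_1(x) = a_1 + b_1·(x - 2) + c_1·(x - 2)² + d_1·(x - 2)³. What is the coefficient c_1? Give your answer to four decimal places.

Put M_i = S'' at the i-th knot. Here h = (2, 2, 1) and Δ = (-1/2, -5, 3), so the interior equations h_(i-1)·M_(i-1) + 2(h_(i-1)+h_i)·M_i + h_i·M_(i+1) = 6(Δ_i − Δ_(i-1)) read
  2·M_0 + 8·M_1 + 2·M_2 = 6(Δ_1 - Δ_0) = -27
  2·M_1 + 6·M_2 + 1·M_3 = 6(Δ_2 - Δ_1) = 48
Natural end conditions: M_0 = M_3 = 0.
Solving the tridiagonal system: M_0 = 0, M_1 = -129/22, M_2 = 219/22, M_3 = 0.
On [2, 4], with S_1(x) = a_1 + b_1·(x - 2) + c_1·(x - 2)² + d_1·(x - 2)³: c_1 = M_1/2 = -129/44, d_1 = (M_2 - M_1)/(6h_1) = 29/22, b_1 = Δ_1 - h_1(2M_1 + M_2)/6 = -97/22.

-2.9318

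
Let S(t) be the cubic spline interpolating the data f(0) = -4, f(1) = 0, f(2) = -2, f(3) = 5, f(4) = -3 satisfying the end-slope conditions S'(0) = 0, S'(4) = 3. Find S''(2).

30

Let M_i = S''(x_i). Step sizes h_i = 1, 1, 1, 1; slopes of the chords Δ_i = (y_(i+1) - y_i)/h_i = 4, -2, 7, -8.
  1·M_0 + 4·M_1 + 1·M_2 = 6(Δ_1 - Δ_0) = -36
  1·M_1 + 4·M_2 + 1·M_3 = 6(Δ_2 - Δ_1) = 54
  1·M_2 + 4·M_3 + 1·M_4 = 6(Δ_3 - Δ_2) = -90
Clamped end conditions give two more equations: 2h_0·M_0 + h_0·M_1 = 6(Δ_0 - S'(0)) = 24 and h_3·M_3 + 2h_3·M_4 = 6(S'(4) - Δ_3) = 66.
Solving the tridiagonal system: M_0 = 162/7, M_1 = -156/7, M_2 = 30, M_3 = -306/7, M_4 = 384/7.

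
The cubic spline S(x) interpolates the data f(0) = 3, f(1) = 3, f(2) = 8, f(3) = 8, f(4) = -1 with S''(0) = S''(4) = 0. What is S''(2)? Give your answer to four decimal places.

Let M_i = S''(x_i). Step sizes h_i = 1, 1, 1, 1; slopes of the chords Δ_i = (y_(i+1) - y_i)/h_i = 0, 5, 0, -9.
  1·M_0 + 4·M_1 + 1·M_2 = 6(Δ_1 - Δ_0) = 30
  1·M_1 + 4·M_2 + 1·M_3 = 6(Δ_2 - Δ_1) = -30
  1·M_2 + 4·M_3 + 1·M_4 = 6(Δ_3 - Δ_2) = -54
Natural end conditions: M_0 = M_4 = 0.
Forward elimination and back-substitution give M_0 = 0, M_1 = 129/14, M_2 = -48/7, M_3 = -165/14, M_4 = 0.

-6.8571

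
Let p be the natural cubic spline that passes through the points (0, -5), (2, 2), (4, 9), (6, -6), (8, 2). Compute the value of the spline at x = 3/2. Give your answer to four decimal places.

Let M_i = p''(x_i). Step sizes h_i = 2, 2, 2, 2; slopes of the chords Δ_i = (y_(i+1) - y_i)/h_i = 7/2, 7/2, -15/2, 4.
  2·M_0 + 8·M_1 + 2·M_2 = 6(Δ_1 - Δ_0) = 0
  2·M_1 + 8·M_2 + 2·M_3 = 6(Δ_2 - Δ_1) = -66
  2·M_2 + 8·M_3 + 2·M_4 = 6(Δ_3 - Δ_2) = 69
Natural end conditions: M_0 = M_4 = 0.
Forward elimination and back-substitution give M_0 = 0, M_1 = 333/112, M_2 = -333/28, M_3 = 1299/112, M_4 = 0.
On [0, 2], p(x) = -5 + 281/112·x + 0·x² + 111/448·x³.
With x = 3/2: p(3/2) = -205/512.

-0.4004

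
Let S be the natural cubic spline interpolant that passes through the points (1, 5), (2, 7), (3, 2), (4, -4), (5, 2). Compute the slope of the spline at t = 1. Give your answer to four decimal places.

3.5893

Write M_i for S''(x_i). With h_i = 1, 1, 1, 1 and divided differences Δ_i = 2, -5, -6, 6, the continuity of S' gives the tridiagonal system
  1·M_0 + 4·M_1 + 1·M_2 = 6(Δ_1 - Δ_0) = -42
  1·M_1 + 4·M_2 + 1·M_3 = 6(Δ_2 - Δ_1) = -6
  1·M_2 + 4·M_3 + 1·M_4 = 6(Δ_3 - Δ_2) = 72
Natural end conditions: M_0 = M_4 = 0.
Solving the tridiagonal system: M_0 = 0, M_1 = -267/28, M_2 = -27/7, M_3 = 531/28, M_4 = 0.
On [1, 2], S'(t) = b_0 + 2c_0·(t - 1) + 3d_0·(t - 1)² with b_0 = Δ_0 - h_0(2M_0 + M_1)/6 = 201/56, c_0 = M_0/2 = 0, d_0 = (M_1 - M_0)/(6h_0) = -89/56. So S'(1) = 201/56.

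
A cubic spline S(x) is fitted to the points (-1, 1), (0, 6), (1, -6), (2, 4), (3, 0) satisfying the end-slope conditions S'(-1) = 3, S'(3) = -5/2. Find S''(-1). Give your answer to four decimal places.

Put σ_i = S'' at the i-th knot. Here h = (1, 1, 1, 1) and Δ = (5, -12, 10, -4), so the interior equations h_(i-1)·σ_(i-1) + 2(h_(i-1)+h_i)·σ_i + h_i·σ_(i+1) = 6(Δ_i − Δ_(i-1)) read
  1·σ_0 + 4·σ_1 + 1·σ_2 = 6(Δ_1 - Δ_0) = -102
  1·σ_1 + 4·σ_2 + 1·σ_3 = 6(Δ_2 - Δ_1) = 132
  1·σ_2 + 4·σ_3 + 1·σ_4 = 6(Δ_3 - Δ_2) = -84
Clamped end conditions give two more equations: 2h_0·σ_0 + h_0·σ_1 = 6(Δ_0 - S'(-1)) = 12 and h_3·σ_3 + 2h_3·σ_4 = 6(S'(3) - Δ_3) = 9.
Solving: σ_0 = 1639/56, σ_1 = -1303/28, σ_2 = 439/8, σ_3 = -1147/28, σ_4 = 1399/56.

29.2679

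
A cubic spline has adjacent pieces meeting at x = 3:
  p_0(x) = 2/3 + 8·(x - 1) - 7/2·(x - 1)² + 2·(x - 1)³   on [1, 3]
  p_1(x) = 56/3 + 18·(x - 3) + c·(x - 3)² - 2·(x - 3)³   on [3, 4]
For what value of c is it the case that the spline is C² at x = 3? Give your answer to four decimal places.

p_0''(x) = -7 + 12·(x - 1), so p_0''(3) = 17. On the right, p_1''(3) = 2c, so c = 17/2.

8.5000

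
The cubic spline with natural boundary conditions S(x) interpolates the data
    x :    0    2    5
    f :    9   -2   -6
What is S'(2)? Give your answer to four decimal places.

Let σ_i = S''(x_i). Step sizes h_i = 2, 3; slopes of the chords Δ_i = (y_(i+1) - y_i)/h_i = -11/2, -4/3.
  2·σ_0 + 10·σ_1 + 3·σ_2 = 6(Δ_1 - Δ_0) = 25
Natural end conditions: σ_0 = σ_2 = 0.
Hence σ_0 = 0, σ_1 = 5/2, σ_2 = 0.
On [2, 5], S'(x) = b_1 + 2c_1·(x - 2) + 3d_1·(x - 2)² with b_1 = Δ_1 - h_1(2σ_1 + σ_2)/6 = -23/6, c_1 = σ_1/2 = 5/4, d_1 = (σ_2 - σ_1)/(6h_1) = -5/36. So S'(2) = -23/6.

-3.8333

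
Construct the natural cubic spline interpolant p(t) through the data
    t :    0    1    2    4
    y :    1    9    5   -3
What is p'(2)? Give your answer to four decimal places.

-6.0870

Let σ_i = p''(x_i). Step sizes h_i = 1, 1, 2; slopes of the chords Δ_i = (y_(i+1) - y_i)/h_i = 8, -4, -4.
  1·σ_0 + 4·σ_1 + 1·σ_2 = 6(Δ_1 - Δ_0) = -72
  1·σ_1 + 6·σ_2 + 2·σ_3 = 6(Δ_2 - Δ_1) = 0
Natural end conditions: σ_0 = σ_3 = 0.
Forward elimination and back-substitution give σ_0 = 0, σ_1 = -432/23, σ_2 = 72/23, σ_3 = 0.
On [2, 4], p'(t) = b_2 + 2c_2·(t - 2) + 3d_2·(t - 2)² with b_2 = Δ_2 - h_2(2σ_2 + σ_3)/6 = -140/23, c_2 = σ_2/2 = 36/23, d_2 = (σ_3 - σ_2)/(6h_2) = -6/23. So p'(2) = -140/23.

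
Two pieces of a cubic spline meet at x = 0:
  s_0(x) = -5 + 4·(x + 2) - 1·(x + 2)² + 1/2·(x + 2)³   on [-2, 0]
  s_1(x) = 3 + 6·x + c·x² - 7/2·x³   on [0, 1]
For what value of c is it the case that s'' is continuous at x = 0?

s_0''(x) = -2 + 3·(x + 2), so s_0''(0) = 4. On the right, s_1''(0) = 2c, so c = 2.

2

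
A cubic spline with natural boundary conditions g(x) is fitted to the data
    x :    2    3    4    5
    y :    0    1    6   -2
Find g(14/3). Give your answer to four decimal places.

Put M_i = g'' at the i-th knot. Here h = (1, 1, 1) and Δ = (1, 5, -8), so the interior equations h_(i-1)·M_(i-1) + 2(h_(i-1)+h_i)·M_i + h_i·M_(i+1) = 6(Δ_i − Δ_(i-1)) read
  1·M_0 + 4·M_1 + 1·M_2 = 6(Δ_1 - Δ_0) = 24
  1·M_1 + 4·M_2 + 1·M_3 = 6(Δ_2 - Δ_1) = -78
Natural end conditions: M_0 = M_3 = 0.
Hence M_0 = 0, M_1 = 58/5, M_2 = -112/5, M_3 = 0.
On [4, 5], g(x) = 6 - 8/15·(x - 4) - 56/5·(x - 4)² + 56/15·(x - 4)³.
With (x - 4) = 2/3: g(14/3) = 718/405.

1.7728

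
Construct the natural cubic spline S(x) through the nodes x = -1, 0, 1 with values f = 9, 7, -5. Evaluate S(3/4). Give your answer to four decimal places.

Put M_i = S'' at the i-th knot. Here h = (1, 1) and Δ = (-2, -12), so the interior equations h_(i-1)·M_(i-1) + 2(h_(i-1)+h_i)·M_i + h_i·M_(i+1) = 6(Δ_i − Δ_(i-1)) read
  1·M_0 + 4·M_1 + 1·M_2 = 6(Δ_1 - Δ_0) = -60
Natural end conditions: M_0 = M_2 = 0.
Solving the tridiagonal system: M_0 = 0, M_1 = -15, M_2 = 0.
On [0, 1], S(x) = 7 - 7·x - 15/2·x² + 5/2·x³.
With x = 3/4: S(3/4) = -181/128.

-1.4141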